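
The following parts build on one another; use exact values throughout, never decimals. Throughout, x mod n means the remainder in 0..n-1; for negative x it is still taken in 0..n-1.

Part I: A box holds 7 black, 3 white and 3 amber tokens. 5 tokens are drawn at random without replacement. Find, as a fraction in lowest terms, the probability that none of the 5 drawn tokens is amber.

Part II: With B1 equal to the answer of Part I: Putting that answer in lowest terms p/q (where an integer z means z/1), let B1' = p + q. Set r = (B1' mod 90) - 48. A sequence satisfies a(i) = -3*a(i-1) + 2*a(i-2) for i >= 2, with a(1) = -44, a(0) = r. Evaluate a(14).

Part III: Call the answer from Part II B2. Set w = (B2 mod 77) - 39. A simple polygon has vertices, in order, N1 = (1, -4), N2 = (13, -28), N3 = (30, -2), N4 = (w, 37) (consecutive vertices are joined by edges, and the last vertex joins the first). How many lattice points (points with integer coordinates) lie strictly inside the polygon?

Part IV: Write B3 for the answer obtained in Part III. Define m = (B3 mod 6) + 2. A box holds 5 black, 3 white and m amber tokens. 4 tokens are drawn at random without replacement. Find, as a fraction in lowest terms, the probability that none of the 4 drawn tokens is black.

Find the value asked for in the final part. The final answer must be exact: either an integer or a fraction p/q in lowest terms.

14/143

Part I: total draws C(13,5) = 1287; favorable C(10,5) = 252; P = 28/143; answer 28/143
Part II: B1 = 28/143; threaded value p + q = 171; r = 33; a(2) = -3*(-44) + 2*(33) = 198; iterating: a(2)=198, a(3)=-682, a(4)=2442, a(5)=-8690, a(6)=30954, a(7)=-110242, a(8)=392634, a(9)=-1398386, a(10)=4980426, a(11)=-17738050, a(12)=63175002, a(13)=-225001106, a(14)=801353322; answer 801353322
Part III: B2 = 801353322; w = -39; cross terms: (1*-28 - 13*-4)=24, (13*-2 - 30*-28)=814, (30*37 - -39*-2)=1032, (-39*-4 - 1*37)=119; twice the area = |1989| = 1989; area = 1989/2; boundary points = 12 + 1 + 3 + 1 = 17; strictly interior points = area - boundary/2 + 1 = 987; answer 987
Part IV: B3 = 987; m = 5; total draws C(13,4) = 715; favorable C(8,4) = 70; P = 14/143; answer 14/143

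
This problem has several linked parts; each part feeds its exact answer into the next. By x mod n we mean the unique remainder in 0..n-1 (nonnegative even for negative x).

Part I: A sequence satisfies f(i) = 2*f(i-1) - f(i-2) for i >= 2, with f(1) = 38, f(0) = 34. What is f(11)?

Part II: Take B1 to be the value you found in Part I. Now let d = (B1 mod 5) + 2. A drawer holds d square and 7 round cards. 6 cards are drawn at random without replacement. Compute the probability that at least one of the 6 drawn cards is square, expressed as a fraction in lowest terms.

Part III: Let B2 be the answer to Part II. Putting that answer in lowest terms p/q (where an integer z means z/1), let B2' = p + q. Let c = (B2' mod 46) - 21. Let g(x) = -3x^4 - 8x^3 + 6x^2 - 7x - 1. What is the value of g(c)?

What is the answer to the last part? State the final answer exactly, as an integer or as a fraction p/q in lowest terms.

-75253

Part I: f(2) = 2*(38) - 1*(34) = 42; iterating: f(2)=42, f(3)=46, f(4)=50, f(5)=54, f(6)=58, f(7)=62, f(8)=66, f(9)=70, f(10)=74, f(11)=78; answer 78
Part II: B1 = 78; d = 5; total draws C(12,6) = 924; complement C(7,6) = 7; favorable 924 - 7 = 917; P = 131/132; answer 131/132
Part III: B2 = 131/132; threaded value p + q = 263; c = 12; -3*(12)^4 - 8*(12)^3 + 6*(12)^2 - 7*(12)^1 - 1 = (-62208) + (-13824) + (864) + (-84) + (-1) = -75253; answer -75253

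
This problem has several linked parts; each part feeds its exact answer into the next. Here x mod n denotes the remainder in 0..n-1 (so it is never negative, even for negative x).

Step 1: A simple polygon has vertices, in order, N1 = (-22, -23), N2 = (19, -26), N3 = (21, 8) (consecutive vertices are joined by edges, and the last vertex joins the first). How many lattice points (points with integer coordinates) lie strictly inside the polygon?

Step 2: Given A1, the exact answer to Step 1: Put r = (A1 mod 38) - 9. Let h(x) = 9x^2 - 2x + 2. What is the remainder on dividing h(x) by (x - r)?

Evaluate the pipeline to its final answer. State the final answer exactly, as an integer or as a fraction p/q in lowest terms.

Step 1: cross terms: (-22*-26 - 19*-23)=1009, (19*8 - 21*-26)=698, (21*-23 - -22*8)=-307; twice the area = |1400| = 1400; area = 700; boundary points = 1 + 2 + 1 = 4; strictly interior points = area - boundary/2 + 1 = 699; answer 699
Step 2: A1 = 699; r = 6; remainder = value at the root: 9*(6)^2 - 2*(6)^1 + 2 = (324) + (-12) + (2) = 314; answer 314

314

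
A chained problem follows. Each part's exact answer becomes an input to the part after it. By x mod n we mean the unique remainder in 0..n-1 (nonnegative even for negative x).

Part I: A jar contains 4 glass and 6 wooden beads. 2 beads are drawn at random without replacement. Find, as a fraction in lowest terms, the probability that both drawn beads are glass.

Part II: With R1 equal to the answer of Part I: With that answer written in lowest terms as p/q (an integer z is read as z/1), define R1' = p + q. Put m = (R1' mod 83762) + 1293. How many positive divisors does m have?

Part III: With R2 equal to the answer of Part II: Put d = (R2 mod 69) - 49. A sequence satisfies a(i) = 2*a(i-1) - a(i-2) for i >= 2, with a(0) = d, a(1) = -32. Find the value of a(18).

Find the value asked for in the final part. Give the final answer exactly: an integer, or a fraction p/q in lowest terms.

Part I: total draws C(10,2) = 45; favorable C(4,2) = 6; P = 2/15; answer 2/15
Part II: R1 = 2/15; threaded value p + q = 17; m = 1310; 1310 = 2 * 5 * 131; number of divisors = (1+1) * (1+1) * (1+1) = 8; answer 8
Part III: R2 = 8; d = -41; a(2) = 2*(-32) - 1*(-41) = -23; iterating: a(2)=-23, a(3)=-14, a(4)=-5, a(5)=4, a(6)=13, a(7)=22, a(8)=31, a(9)=40, a(10)=49, a(11)=58, a(12)=67, a(13)=76, a(14)=85, a(15)=94, a(16)=103, a(17)=112, a(18)=121; answer 121

121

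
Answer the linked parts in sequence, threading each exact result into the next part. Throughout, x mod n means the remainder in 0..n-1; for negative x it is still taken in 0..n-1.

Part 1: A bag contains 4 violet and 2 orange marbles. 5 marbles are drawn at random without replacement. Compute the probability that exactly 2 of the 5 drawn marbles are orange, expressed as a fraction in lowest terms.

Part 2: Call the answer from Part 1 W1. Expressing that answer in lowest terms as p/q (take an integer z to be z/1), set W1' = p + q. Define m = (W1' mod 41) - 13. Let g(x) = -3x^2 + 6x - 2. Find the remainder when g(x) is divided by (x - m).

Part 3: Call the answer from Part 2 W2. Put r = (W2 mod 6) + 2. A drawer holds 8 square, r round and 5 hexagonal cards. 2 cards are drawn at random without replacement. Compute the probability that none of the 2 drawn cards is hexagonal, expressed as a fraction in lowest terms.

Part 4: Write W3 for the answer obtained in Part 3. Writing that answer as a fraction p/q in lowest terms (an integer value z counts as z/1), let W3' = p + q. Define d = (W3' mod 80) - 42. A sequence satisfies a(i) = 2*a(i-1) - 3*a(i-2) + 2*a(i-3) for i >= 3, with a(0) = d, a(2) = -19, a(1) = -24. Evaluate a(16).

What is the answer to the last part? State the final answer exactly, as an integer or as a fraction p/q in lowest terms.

-1067

Part 1: total draws C(6,5) = 6; favorable C(2,2)*C(4,3) = 4; P = 2/3; answer 2/3
Part 2: W1 = 2/3; threaded value p + q = 5; m = -8; remainder = value at the root: -3*(-8)^2 + 6*(-8)^1 - 2 = (-192) + (-48) + (-2) = -242; answer -242
Part 3: W2 = -242; r = 6; total draws C(19,2) = 171; favorable C(14,2) = 91; P = 91/171; answer 91/171
Part 4: W3 = 91/171; threaded value p + q = 262; d = -20; a(3) = 2*(-19) - 3*(-24) + 2*(-20) = -6; iterating: a(3)=-6, a(4)=-3, a(5)=-26, a(6)=-55, a(7)=-38, a(8)=37, a(9)=78, a(10)=-31, a(11)=-222, a(12)=-195, a(13)=214, a(14)=569, a(15)=106, a(16)=-1067; answer -1067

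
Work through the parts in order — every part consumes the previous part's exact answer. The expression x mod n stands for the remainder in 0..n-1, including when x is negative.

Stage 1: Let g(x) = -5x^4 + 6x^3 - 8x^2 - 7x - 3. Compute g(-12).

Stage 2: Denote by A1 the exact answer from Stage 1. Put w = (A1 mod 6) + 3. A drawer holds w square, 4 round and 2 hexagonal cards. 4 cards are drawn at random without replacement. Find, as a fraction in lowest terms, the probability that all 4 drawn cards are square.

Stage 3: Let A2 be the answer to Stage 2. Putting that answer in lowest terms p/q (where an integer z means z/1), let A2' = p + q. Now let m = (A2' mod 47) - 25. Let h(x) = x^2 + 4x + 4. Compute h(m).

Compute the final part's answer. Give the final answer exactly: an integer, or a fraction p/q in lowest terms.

Stage 1: -5*(-12)^4 + 6*(-12)^3 - 8*(-12)^2 - 7*(-12)^1 - 3 = (-103680) + (-10368) + (-1152) + (84) + (-3) = -115119; answer -115119
Stage 2: A1 = -115119; w = 6; total draws C(12,4) = 495; favorable C(6,4) = 15; P = 1/33; answer 1/33
Stage 3: A2 = 1/33; threaded value p + q = 34; m = 9; 1*(9)^2 + 4*(9)^1 + 4 = (81) + (36) + (4) = 121; answer 121

121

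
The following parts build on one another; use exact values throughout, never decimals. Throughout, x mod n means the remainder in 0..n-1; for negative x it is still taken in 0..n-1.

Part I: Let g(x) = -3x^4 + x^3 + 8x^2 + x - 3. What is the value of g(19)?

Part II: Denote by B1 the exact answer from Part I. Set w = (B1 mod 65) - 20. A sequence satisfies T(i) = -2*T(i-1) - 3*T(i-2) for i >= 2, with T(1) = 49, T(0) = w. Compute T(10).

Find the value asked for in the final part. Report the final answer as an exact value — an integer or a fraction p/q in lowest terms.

Part I: -3*(19)^4 + 1*(19)^3 + 8*(19)^2 + 1*(19)^1 - 3 = (-390963) + (6859) + (2888) + (19) + (-3) = -381200; answer -381200
Part II: B1 = -381200; w = 5; T(2) = -2*(49) - 3*(5) = -113; iterating: T(2)=-113, T(3)=79, T(4)=181, T(5)=-599, T(6)=655, T(7)=487, T(8)=-2939, T(9)=4417, T(10)=-17; answer -17

-17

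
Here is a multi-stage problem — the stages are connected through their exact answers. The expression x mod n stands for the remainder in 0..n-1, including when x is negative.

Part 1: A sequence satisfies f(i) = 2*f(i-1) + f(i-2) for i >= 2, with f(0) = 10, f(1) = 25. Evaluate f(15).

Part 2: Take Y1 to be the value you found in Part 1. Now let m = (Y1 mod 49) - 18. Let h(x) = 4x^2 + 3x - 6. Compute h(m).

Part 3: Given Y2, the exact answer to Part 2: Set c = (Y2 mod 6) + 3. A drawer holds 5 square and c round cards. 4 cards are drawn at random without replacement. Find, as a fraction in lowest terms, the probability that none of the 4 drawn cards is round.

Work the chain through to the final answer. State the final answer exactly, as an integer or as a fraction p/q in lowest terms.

Part 1: f(2) = 2*(25) + 1*(10) = 60; iterating: f(2)=60, f(3)=145, f(4)=350, f(5)=845, f(6)=2040, f(7)=4925, f(8)=11890, f(9)=28705, f(10)=69300, f(11)=167305, f(12)=403910, f(13)=975125, f(14)=2354160, f(15)=5683445; answer 5683445
Part 2: Y1 = 5683445; m = 15; 4*(15)^2 + 3*(15)^1 - 6 = (900) + (45) + (-6) = 939; answer 939
Part 3: Y2 = 939; c = 6; total draws C(11,4) = 330; favorable C(5,4) = 5; P = 1/66; answer 1/66

1/66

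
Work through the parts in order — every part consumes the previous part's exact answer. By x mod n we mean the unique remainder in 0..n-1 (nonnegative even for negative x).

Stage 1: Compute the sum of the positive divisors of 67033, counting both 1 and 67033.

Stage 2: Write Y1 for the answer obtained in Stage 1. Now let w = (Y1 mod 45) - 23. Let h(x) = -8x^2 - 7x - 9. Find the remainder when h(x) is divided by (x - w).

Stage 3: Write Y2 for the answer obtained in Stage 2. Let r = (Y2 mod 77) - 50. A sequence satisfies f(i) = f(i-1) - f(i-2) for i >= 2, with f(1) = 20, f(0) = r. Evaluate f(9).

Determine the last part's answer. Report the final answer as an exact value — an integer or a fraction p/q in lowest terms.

Stage 1: 67033 is prime, so its only divisors are 1 and 67033; sigma = 1 + 67033 = 67034; answer 67034
Stage 2: Y1 = 67034; w = 6; remainder = value at the root: -8*(6)^2 - 7*(6)^1 - 9 = (-288) + (-42) + (-9) = -339; answer -339
Stage 3: Y2 = -339; r = -4; f(2) = 1*(20) - 1*(-4) = 24; iterating: f(2)=24, f(3)=4, f(4)=-20, f(5)=-24, f(6)=-4, f(7)=20, f(8)=24, f(9)=4; answer 4

4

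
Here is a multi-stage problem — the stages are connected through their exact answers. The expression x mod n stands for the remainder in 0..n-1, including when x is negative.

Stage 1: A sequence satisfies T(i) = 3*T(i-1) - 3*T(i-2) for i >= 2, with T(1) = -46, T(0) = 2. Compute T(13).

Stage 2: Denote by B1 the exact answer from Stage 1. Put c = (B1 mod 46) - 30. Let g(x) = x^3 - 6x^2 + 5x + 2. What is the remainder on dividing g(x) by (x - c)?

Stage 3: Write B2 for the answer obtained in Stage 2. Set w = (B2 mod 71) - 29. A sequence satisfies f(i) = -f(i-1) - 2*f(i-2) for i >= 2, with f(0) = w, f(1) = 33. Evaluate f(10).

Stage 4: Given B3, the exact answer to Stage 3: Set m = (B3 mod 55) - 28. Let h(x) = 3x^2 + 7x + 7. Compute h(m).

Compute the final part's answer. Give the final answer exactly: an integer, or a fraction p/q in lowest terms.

2005

Stage 1: T(2) = 3*(-46) - 3*(2) = -144; iterating: T(2)=-144, T(3)=-294, T(4)=-450, T(5)=-468, T(6)=-54, T(7)=1242, T(8)=3888, T(9)=7938, T(10)=12150, T(11)=12636, T(12)=1458, T(13)=-33534; answer -33534
Stage 2: B1 = -33534; c = -30; remainder = value at the root: 1*(-30)^3 - 6*(-30)^2 + 5*(-30)^1 + 2 = (-27000) + (-5400) + (-150) + (2) = -32548; answer -32548
Stage 3: B2 = -32548; w = 12; f(2) = -1*(33) - 2*(12) = -57; iterating: f(2)=-57, f(3)=-9, f(4)=123, f(5)=-105, f(6)=-141, f(7)=351, f(8)=-69, f(9)=-633, f(10)=771; answer 771
Stage 4: B3 = 771; m = -27; 3*(-27)^2 + 7*(-27)^1 + 7 = (2187) + (-189) + (7) = 2005; answer 2005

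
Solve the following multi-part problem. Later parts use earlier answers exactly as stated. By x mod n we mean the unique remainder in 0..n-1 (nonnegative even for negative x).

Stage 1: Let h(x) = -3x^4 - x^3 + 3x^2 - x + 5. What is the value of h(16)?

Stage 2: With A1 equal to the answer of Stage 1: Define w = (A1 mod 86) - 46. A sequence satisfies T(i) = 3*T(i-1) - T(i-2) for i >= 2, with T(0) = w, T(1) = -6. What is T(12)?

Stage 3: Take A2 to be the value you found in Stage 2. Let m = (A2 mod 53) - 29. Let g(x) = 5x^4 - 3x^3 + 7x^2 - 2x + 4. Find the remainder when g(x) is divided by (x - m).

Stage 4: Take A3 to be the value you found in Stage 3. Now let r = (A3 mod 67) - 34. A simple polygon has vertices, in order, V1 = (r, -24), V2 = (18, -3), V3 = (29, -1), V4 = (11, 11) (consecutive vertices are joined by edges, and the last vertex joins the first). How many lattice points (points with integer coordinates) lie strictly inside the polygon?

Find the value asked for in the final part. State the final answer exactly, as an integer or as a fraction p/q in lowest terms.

Stage 1: -3*(16)^4 - 1*(16)^3 + 3*(16)^2 - 1*(16)^1 + 5 = (-196608) + (-4096) + (768) + (-16) + (5) = -199947; answer -199947
Stage 2: A1 = -199947; w = -43; T(2) = 3*(-6) - 1*(-43) = 25; iterating: T(2)=25, T(3)=81, T(4)=218, T(5)=573, T(6)=1501, T(7)=3930, T(8)=10289, T(9)=26937, T(10)=70522, T(11)=184629, T(12)=483365; answer 483365
Stage 3: A2 = 483365; m = -24; remainder = value at the root: 5*(-24)^4 - 3*(-24)^3 + 7*(-24)^2 - 2*(-24)^1 + 4 = (1658880) + (41472) + (4032) + (48) + (4) = 1704436; answer 1704436
Stage 4: A3 = 1704436; r = -11; cross terms: (-11*-3 - 18*-24)=465, (18*-1 - 29*-3)=69, (29*11 - 11*-1)=330, (11*-24 - -11*11)=-143; twice the area = |721| = 721; area = 721/2; boundary points = 1 + 1 + 6 + 1 = 9; strictly interior points = area - boundary/2 + 1 = 357; answer 357

357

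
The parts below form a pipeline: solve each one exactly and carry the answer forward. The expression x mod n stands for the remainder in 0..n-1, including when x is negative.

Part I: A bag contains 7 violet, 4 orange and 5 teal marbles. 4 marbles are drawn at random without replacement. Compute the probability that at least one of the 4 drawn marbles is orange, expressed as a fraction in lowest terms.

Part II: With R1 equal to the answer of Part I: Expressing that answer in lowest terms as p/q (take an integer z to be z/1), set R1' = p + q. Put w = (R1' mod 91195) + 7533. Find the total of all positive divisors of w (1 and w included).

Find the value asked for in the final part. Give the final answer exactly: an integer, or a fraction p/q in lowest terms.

15552

Part I: total draws C(16,4) = 1820; complement C(12,4) = 495; favorable 1820 - 495 = 1325; P = 265/364; answer 265/364
Part II: R1 = 265/364; threaded value p + q = 629; w = 8162; 8162 = 2 * 7 * 11 * 53; sigma = (1 + 2) * (1 + 7) * (1 + 11) * (1 + 53) = 3 * 8 * 12 * 54 = 15552; answer 15552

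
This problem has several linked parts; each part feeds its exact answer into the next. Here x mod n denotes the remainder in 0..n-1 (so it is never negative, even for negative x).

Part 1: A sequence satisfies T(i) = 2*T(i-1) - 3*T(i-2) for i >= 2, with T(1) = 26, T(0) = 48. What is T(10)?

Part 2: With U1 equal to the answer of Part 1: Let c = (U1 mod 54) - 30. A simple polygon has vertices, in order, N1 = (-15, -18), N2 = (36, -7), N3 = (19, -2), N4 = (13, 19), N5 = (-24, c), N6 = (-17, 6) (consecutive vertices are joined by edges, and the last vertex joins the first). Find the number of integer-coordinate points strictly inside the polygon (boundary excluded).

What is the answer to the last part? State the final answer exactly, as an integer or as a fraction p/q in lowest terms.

1101

Part 1: T(2) = 2*(26) - 3*(48) = -92; iterating: T(2)=-92, T(3)=-262, T(4)=-248, T(5)=290, T(6)=1324, T(7)=1778, T(8)=-416, T(9)=-6166, T(10)=-11084; answer -11084
Part 2: U1 = -11084; c = 10; cross terms: (-15*-7 - 36*-18)=753, (36*-2 - 19*-7)=61, (19*19 - 13*-2)=387, (13*10 - -24*19)=586, (-24*6 - -17*10)=26, (-17*-18 - -15*6)=396; twice the area = |2209| = 2209; area = 2209/2; boundary points = 1 + 1 + 3 + 1 + 1 + 2 = 9; strictly interior points = area - boundary/2 + 1 = 1101; answer 1101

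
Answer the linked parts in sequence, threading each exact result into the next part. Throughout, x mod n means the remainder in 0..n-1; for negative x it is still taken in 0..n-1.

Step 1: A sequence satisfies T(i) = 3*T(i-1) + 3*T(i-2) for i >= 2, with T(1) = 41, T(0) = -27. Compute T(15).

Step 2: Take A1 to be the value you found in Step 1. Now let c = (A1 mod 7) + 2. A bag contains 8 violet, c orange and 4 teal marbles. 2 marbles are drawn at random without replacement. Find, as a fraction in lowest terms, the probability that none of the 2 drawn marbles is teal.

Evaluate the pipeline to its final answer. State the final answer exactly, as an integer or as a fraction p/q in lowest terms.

Step 1: T(2) = 3*(41) + 3*(-27) = 42; iterating: T(2)=42, T(3)=249, T(4)=873, T(5)=3366, T(6)=12717, T(7)=48249, T(8)=182898, T(9)=693441, T(10)=2629017, T(11)=9967374, T(12)=37789173, T(13)=143269641, T(14)=543176442, T(15)=2059338249; answer 2059338249
Step 2: A1 = 2059338249; c = 5; total draws C(17,2) = 136; favorable C(13,2) = 78; P = 39/68; answer 39/68

39/68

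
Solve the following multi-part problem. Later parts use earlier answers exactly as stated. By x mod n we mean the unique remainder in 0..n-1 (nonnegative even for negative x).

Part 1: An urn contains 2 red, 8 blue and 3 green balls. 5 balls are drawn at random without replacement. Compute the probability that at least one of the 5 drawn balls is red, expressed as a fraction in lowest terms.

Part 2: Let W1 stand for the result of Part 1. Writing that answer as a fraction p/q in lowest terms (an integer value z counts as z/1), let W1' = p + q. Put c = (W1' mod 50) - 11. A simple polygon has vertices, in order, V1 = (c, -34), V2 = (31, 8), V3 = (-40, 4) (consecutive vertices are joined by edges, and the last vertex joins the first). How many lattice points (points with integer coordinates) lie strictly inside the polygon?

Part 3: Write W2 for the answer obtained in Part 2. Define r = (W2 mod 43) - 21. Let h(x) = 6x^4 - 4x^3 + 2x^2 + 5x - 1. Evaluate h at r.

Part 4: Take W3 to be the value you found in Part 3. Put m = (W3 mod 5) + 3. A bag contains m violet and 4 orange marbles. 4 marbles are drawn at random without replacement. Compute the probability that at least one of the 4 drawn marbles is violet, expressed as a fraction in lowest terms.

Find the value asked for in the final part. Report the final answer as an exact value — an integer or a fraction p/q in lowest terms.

Part 1: total draws C(13,5) = 1287; complement C(11,5) = 462; favorable 1287 - 462 = 825; P = 25/39; answer 25/39
Part 2: W1 = 25/39; threaded value p + q = 64; c = 3; cross terms: (3*8 - 31*-34)=1078, (31*4 - -40*8)=444, (-40*-34 - 3*4)=1348; twice the area = |2870| = 2870; area = 1435; boundary points = 14 + 1 + 1 = 16; strictly interior points = area - boundary/2 + 1 = 1428; answer 1428
Part 3: W2 = 1428; r = -12; 6*(-12)^4 - 4*(-12)^3 + 2*(-12)^2 + 5*(-12)^1 - 1 = (124416) + (6912) + (288) + (-60) + (-1) = 131555; answer 131555
Part 4: W3 = 131555; m = 3; total draws C(7,4) = 35; complement C(4,4) = 1; favorable 35 - 1 = 34; P = 34/35; answer 34/35

34/35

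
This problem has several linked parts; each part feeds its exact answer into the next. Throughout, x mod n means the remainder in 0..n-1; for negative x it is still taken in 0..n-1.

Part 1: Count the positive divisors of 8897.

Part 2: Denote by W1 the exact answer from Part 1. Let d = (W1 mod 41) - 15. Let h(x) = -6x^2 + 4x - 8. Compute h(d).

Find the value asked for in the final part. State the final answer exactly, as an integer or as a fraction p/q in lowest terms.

-330

Part 1: 8897 = 7 * 31 * 41; number of divisors = (1+1) * (1+1) * (1+1) = 8; answer 8
Part 2: W1 = 8; d = -7; -6*(-7)^2 + 4*(-7)^1 - 8 = (-294) + (-28) + (-8) = -330; answer -330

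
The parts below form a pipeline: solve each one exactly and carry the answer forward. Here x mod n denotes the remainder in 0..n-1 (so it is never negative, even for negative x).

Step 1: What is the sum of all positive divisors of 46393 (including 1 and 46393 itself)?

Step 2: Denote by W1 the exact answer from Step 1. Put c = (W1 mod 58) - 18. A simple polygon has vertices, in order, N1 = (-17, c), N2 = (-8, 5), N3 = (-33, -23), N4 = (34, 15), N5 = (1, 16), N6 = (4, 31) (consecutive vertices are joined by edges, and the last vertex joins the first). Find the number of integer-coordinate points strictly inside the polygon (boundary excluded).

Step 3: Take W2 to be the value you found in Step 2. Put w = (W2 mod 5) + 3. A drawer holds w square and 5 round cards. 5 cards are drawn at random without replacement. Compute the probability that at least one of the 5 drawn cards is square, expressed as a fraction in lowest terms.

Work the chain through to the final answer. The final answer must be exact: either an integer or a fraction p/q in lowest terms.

461/462

Step 1: 46393 = 17 * 2729; sigma = (1 + 17) * (1 + 2729) = 18 * 2730 = 49140; answer 49140
Step 2: W1 = 49140; c = -4; cross terms: (-17*5 - -8*-4)=-117, (-8*-23 - -33*5)=349, (-33*15 - 34*-23)=287, (34*16 - 1*15)=529, (1*31 - 4*16)=-33, (4*-4 - -17*31)=511; twice the area = |1526| = 1526; area = 763; boundary points = 9 + 1 + 1 + 1 + 3 + 7 = 22; strictly interior points = area - boundary/2 + 1 = 753; answer 753
Step 3: W2 = 753; w = 6; total draws C(11,5) = 462; complement C(5,5) = 1; favorable 462 - 1 = 461; P = 461/462; answer 461/462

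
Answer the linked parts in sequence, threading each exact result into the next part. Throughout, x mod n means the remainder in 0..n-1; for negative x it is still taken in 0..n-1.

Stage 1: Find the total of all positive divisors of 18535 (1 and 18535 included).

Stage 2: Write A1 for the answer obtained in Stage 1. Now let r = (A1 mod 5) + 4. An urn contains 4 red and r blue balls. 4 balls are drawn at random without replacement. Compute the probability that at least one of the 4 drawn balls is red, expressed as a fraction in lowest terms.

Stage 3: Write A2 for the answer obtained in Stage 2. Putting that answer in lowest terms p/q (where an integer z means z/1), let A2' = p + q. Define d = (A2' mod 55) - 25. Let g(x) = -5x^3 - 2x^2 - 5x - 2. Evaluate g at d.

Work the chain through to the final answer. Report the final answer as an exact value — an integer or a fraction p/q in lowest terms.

Stage 1: 18535 = 5 * 11 * 337; sigma = (1 + 5) * (1 + 11) * (1 + 337) = 6 * 12 * 338 = 24336; answer 24336
Stage 2: A1 = 24336; r = 5; total draws C(9,4) = 126; complement C(5,4) = 5; favorable 126 - 5 = 121; P = 121/126; answer 121/126
Stage 3: A2 = 121/126; threaded value p + q = 247; d = 2; -5*(2)^3 - 2*(2)^2 - 5*(2)^1 - 2 = (-40) + (-8) + (-10) + (-2) = -60; answer -60

-60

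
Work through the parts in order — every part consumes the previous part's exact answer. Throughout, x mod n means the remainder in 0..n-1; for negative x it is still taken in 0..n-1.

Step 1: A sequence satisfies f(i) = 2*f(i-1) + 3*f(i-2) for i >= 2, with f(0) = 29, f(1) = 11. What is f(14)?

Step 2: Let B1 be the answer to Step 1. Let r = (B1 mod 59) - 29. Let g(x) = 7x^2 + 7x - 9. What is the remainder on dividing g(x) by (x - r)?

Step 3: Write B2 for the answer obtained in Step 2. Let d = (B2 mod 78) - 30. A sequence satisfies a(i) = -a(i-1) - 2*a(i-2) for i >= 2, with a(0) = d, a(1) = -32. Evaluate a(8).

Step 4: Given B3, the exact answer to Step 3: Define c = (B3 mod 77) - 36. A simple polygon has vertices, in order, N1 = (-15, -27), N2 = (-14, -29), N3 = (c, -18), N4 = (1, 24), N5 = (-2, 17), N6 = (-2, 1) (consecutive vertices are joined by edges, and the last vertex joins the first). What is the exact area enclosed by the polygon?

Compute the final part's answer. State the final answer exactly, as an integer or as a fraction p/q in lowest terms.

644

Step 1: f(2) = 2*(11) + 3*(29) = 109; iterating: f(2)=109, f(3)=251, f(4)=829, f(5)=2411, f(6)=7309, f(7)=21851, f(8)=65629, f(9)=196811, f(10)=590509, f(11)=1771451, f(12)=5314429, f(13)=15943211, f(14)=47829709; answer 47829709
Step 2: B1 = 47829709; r = -27; remainder = value at the root: 7*(-27)^2 + 7*(-27)^1 - 9 = (5103) + (-189) + (-9) = 4905; answer 4905
Step 3: B2 = 4905; d = 39; a(2) = -1*(-32) - 2*(39) = -46; iterating: a(2)=-46, a(3)=110, a(4)=-18, a(5)=-202, a(6)=238, a(7)=166, a(8)=-642; answer -642
Step 4: B3 = -642; c = 15; cross terms: (-15*-29 - -14*-27)=57, (-14*-18 - 15*-29)=687, (15*24 - 1*-18)=378, (1*17 - -2*24)=65, (-2*1 - -2*17)=32, (-2*-27 - -15*1)=69; twice the area = |1288| = 1288; area = 644; answer 644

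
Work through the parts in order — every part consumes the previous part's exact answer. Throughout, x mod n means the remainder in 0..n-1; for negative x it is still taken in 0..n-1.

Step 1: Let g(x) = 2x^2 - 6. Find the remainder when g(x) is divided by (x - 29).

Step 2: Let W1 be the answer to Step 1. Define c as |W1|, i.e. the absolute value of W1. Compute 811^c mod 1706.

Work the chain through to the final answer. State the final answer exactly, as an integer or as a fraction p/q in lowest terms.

Step 1: remainder = value at the root: 2*(29)^2 - 6 = (1682) + (-6) = 1676; answer 1676
Step 2: W1 = 1676; c = 1676; squarings mod 1706: 811^1=811, 811^2=911, 811^4=805, 811^8=1451, 811^16=197, 811^32=1277, 811^64=1499, 811^128=199, 811^256=363, 811^512=407, 811^1024=167; 811^1676 = 811^4 * 811^8 * 811^128 * 811^512 * 811^1024 = 531 (mod 1706); answer 531

531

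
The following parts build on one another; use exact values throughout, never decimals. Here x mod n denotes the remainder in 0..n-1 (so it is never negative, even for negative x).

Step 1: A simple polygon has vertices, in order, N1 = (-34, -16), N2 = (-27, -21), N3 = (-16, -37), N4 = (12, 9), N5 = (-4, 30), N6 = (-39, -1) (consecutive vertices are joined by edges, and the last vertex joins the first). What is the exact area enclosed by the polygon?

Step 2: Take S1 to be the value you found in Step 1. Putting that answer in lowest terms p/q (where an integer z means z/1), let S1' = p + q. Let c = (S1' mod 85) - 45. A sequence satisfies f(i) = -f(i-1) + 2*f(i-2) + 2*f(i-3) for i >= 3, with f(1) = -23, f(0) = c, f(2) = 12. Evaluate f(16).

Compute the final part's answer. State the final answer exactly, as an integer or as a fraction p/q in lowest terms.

Step 1: cross terms: (-34*-21 - -27*-16)=282, (-27*-37 - -16*-21)=663, (-16*9 - 12*-37)=300, (12*30 - -4*9)=396, (-4*-1 - -39*30)=1174, (-39*-16 - -34*-1)=590; twice the area = |3405| = 3405; area = 3405/2; answer 3405/2
Step 2: S1 = 3405/2; threaded value p + q = 3407; c = -38; f(3) = -1*(12) + 2*(-23) + 2*(-38) = -134; iterating: f(3)=-134, f(4)=112, f(5)=-356, f(6)=312, f(7)=-800, f(8)=712, f(9)=-1688, f(10)=1512, f(11)=-3464, f(12)=3112, f(13)=-7016, f(14)=6312, f(15)=-14120, f(16)=12712; answer 12712

12712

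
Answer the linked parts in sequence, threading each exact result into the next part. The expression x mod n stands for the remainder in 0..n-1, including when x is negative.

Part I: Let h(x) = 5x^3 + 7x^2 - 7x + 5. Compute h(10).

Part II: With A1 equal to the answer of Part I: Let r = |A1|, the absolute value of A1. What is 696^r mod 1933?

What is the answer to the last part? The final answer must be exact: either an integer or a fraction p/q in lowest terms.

Part I: 5*(10)^3 + 7*(10)^2 - 7*(10)^1 + 5 = (5000) + (700) + (-70) + (5) = 5635; answer 5635
Part II: A1 = 5635; r = 5635; squarings mod 1933: 696^1=696, 696^2=1166, 696^4=657, 696^8=590, 696^16=160, 696^32=471, 696^64=1479, 696^128=1218, 696^256=913, 696^512=446, 696^1024=1750, 696^2048=628, 696^4096=52; 696^5635 = 696^1 * 696^2 * 696^512 * 696^1024 * 696^4096 = 591 (mod 1933); answer 591

591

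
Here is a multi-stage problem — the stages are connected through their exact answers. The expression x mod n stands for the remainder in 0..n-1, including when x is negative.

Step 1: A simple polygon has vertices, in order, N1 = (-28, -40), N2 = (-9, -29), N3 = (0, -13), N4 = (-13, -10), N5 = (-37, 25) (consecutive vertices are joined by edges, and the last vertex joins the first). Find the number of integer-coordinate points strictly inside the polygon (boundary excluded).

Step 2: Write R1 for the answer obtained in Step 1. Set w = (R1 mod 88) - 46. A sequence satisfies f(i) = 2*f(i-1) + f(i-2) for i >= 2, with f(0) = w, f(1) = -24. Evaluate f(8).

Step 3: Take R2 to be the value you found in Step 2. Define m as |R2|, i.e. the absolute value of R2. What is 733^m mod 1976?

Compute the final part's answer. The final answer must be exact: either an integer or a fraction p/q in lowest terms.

Step 1: cross terms: (-28*-29 - -9*-40)=452, (-9*-13 - 0*-29)=117, (0*-10 - -13*-13)=-169, (-13*25 - -37*-10)=-695, (-37*-40 - -28*25)=2180; twice the area = |1885| = 1885; area = 1885/2; boundary points = 1 + 1 + 1 + 1 + 1 = 5; strictly interior points = area - boundary/2 + 1 = 941; answer 941
Step 2: R1 = 941; w = 15; f(2) = 2*(-24) + 1*(15) = -33; iterating: f(2)=-33, f(3)=-90, f(4)=-213, f(5)=-516, f(6)=-1245, f(7)=-3006, f(8)=-7257; answer -7257
Step 3: R2 = -7257; m = 7257; squarings mod 1976: 733^1=733, 733^2=1793, 733^4=1873, 733^8=729, 733^16=1873, 733^32=729, 733^64=1873, 733^128=729, 733^256=1873, 733^512=729, 733^1024=1873, 733^2048=729, 733^4096=1873; 733^7257 = 733^1 * 733^8 * 733^16 * 733^64 * 733^1024 * 733^2048 * 733^4096 = 837 (mod 1976); answer 837

837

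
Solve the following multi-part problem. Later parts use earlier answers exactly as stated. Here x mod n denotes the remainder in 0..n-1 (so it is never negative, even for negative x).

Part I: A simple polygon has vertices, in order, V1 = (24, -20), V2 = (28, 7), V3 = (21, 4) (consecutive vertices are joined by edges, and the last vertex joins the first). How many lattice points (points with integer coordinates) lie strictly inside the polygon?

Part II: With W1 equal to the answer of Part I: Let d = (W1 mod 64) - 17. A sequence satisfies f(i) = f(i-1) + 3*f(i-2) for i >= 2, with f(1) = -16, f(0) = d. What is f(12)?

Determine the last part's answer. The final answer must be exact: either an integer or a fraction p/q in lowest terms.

Part I: cross terms: (24*7 - 28*-20)=728, (28*4 - 21*7)=-35, (21*-20 - 24*4)=-516; twice the area = |177| = 177; area = 177/2; boundary points = 1 + 1 + 3 = 5; strictly interior points = area - boundary/2 + 1 = 87; answer 87
Part II: W1 = 87; d = 6; f(2) = 1*(-16) + 3*(6) = 2; iterating: f(2)=2, f(3)=-46, f(4)=-40, f(5)=-178, f(6)=-298, f(7)=-832, f(8)=-1726, f(9)=-4222, f(10)=-9400, f(11)=-22066, f(12)=-50266; answer -50266

-50266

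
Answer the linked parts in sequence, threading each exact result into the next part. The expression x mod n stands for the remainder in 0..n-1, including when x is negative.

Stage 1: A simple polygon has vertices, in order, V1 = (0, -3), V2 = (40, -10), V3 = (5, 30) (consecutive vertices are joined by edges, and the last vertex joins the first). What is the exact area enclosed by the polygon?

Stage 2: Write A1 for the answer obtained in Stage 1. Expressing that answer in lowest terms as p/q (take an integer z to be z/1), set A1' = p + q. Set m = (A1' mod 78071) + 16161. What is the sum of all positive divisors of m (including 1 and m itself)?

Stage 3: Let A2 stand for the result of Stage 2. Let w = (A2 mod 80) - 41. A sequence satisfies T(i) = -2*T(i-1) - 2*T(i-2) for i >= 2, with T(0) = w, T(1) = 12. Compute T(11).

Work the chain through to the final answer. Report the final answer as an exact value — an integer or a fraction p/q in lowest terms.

Stage 1: cross terms: (0*-10 - 40*-3)=120, (40*30 - 5*-10)=1250, (5*-3 - 0*30)=-15; twice the area = |1355| = 1355; area = 1355/2; answer 1355/2
Stage 2: A1 = 1355/2; threaded value p + q = 1357; m = 17518; 17518 = 2 * 19 * 461; sigma = (1 + 2) * (1 + 19) * (1 + 461) = 3 * 20 * 462 = 27720; answer 27720
Stage 3: A2 = 27720; w = -1; T(2) = -2*(12) - 2*(-1) = -22; iterating: T(2)=-22, T(3)=20, T(4)=4, T(5)=-48, T(6)=88, T(7)=-80, T(8)=-16, T(9)=192, T(10)=-352, T(11)=320; answer 320

320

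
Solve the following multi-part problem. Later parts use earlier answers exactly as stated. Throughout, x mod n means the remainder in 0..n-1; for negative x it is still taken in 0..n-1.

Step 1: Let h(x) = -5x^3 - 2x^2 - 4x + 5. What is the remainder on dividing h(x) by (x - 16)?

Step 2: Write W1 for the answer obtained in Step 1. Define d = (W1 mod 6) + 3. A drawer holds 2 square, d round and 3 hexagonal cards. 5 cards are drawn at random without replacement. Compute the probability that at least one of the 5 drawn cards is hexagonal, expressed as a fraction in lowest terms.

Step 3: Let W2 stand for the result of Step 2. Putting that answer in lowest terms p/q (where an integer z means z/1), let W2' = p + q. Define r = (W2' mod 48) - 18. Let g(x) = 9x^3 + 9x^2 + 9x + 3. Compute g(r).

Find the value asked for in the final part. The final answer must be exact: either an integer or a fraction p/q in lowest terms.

-465

Step 1: remainder = value at the root: -5*(16)^3 - 2*(16)^2 - 4*(16)^1 + 5 = (-20480) + (-512) + (-64) + (5) = -21051; answer -21051
Step 2: W1 = -21051; d = 6; total draws C(11,5) = 462; complement C(8,5) = 56; favorable 462 - 56 = 406; P = 29/33; answer 29/33
Step 3: W2 = 29/33; threaded value p + q = 62; r = -4; 9*(-4)^3 + 9*(-4)^2 + 9*(-4)^1 + 3 = (-576) + (144) + (-36) + (3) = -465; answer -465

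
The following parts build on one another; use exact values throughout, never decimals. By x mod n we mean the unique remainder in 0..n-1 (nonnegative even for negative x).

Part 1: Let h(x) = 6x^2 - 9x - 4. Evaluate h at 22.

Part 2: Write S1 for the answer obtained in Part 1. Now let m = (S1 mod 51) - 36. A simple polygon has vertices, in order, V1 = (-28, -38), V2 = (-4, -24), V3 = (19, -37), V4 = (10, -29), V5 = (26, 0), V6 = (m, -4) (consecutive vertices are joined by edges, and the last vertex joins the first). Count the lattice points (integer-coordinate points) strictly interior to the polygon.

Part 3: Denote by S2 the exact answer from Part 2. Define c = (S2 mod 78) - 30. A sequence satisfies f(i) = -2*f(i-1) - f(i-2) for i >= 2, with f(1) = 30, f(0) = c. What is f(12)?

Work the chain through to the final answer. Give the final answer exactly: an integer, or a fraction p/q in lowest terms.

-52

Part 1: 6*(22)^2 - 9*(22)^1 - 4 = (2904) + (-198) + (-4) = 2702; answer 2702
Part 2: S1 = 2702; m = 14; cross terms: (-28*-24 - -4*-38)=520, (-4*-37 - 19*-24)=604, (19*-29 - 10*-37)=-181, (10*0 - 26*-29)=754, (26*-4 - 14*0)=-104, (14*-38 - -28*-4)=-644; twice the area = |949| = 949; area = 949/2; boundary points = 2 + 1 + 1 + 1 + 4 + 2 = 11; strictly interior points = area - boundary/2 + 1 = 470; answer 470
Part 3: S2 = 470; c = -28; f(2) = -2*(30) - 1*(-28) = -32; iterating: f(2)=-32, f(3)=34, f(4)=-36, f(5)=38, f(6)=-40, f(7)=42, f(8)=-44, f(9)=46, f(10)=-48, f(11)=50, f(12)=-52; answer -52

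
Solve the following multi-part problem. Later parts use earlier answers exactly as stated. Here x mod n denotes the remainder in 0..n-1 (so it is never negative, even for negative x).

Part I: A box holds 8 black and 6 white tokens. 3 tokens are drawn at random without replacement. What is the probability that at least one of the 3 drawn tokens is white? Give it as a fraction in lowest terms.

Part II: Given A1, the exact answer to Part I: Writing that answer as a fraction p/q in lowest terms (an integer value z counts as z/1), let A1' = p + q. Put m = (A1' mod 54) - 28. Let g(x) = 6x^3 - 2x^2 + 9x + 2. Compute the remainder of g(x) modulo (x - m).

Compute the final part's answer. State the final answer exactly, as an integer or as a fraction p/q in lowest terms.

-450

Part I: total draws C(14,3) = 364; complement C(8,3) = 56; favorable 364 - 56 = 308; P = 11/13; answer 11/13
Part II: A1 = 11/13; threaded value p + q = 24; m = -4; remainder = value at the root: 6*(-4)^3 - 2*(-4)^2 + 9*(-4)^1 + 2 = (-384) + (-32) + (-36) + (2) = -450; answer -450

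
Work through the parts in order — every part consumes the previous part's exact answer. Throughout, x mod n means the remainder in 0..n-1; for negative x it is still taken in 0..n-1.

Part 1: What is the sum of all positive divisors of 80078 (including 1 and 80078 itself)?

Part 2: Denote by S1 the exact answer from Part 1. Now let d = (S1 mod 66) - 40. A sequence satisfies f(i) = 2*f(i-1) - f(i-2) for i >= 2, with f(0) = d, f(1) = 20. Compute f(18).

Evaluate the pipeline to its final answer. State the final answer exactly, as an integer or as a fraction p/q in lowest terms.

Part 1: 80078 = 2 * 40039; sigma = (1 + 2) * (1 + 40039) = 3 * 40040 = 120120; answer 120120
Part 2: S1 = 120120; d = -40; f(2) = 2*(20) - 1*(-40) = 80; iterating: f(2)=80, f(3)=140, f(4)=200, f(5)=260, f(6)=320, f(7)=380, f(8)=440, f(9)=500, f(10)=560, f(11)=620, f(12)=680, f(13)=740, f(14)=800, f(15)=860, f(16)=920, f(17)=980, f(18)=1040; answer 1040

1040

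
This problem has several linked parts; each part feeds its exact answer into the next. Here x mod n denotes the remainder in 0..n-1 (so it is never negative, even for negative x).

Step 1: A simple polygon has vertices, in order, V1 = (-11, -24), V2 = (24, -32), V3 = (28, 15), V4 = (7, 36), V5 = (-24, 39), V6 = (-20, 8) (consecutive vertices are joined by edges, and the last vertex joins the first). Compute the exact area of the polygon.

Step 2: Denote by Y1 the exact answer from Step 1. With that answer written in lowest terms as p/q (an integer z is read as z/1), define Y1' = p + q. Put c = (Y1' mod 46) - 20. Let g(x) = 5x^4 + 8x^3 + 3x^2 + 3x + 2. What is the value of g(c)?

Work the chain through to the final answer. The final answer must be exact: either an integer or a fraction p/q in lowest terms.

659

Step 1: cross terms: (-11*-32 - 24*-24)=928, (24*15 - 28*-32)=1256, (28*36 - 7*15)=903, (7*39 - -24*36)=1137, (-24*8 - -20*39)=588, (-20*-24 - -11*8)=568; twice the area = |5380| = 5380; area = 2690; answer 2690
Step 2: Y1 = 2690; threaded value p + q = 2691; c = 3; 5*(3)^4 + 8*(3)^3 + 3*(3)^2 + 3*(3)^1 + 2 = (405) + (216) + (27) + (9) + (2) = 659; answer 659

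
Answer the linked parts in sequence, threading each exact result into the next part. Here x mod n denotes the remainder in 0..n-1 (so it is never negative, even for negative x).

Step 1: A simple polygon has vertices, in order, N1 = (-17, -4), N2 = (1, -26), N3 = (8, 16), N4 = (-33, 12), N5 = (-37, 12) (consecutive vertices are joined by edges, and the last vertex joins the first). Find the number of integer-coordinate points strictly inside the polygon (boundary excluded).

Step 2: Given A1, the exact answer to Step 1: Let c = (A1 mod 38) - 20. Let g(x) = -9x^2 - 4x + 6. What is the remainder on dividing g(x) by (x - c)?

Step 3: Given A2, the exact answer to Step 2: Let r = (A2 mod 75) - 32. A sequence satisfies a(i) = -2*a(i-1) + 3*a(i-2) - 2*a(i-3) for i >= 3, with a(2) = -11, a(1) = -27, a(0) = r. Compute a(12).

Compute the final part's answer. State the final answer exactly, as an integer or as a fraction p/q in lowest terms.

978487

Step 1: cross terms: (-17*-26 - 1*-4)=446, (1*16 - 8*-26)=224, (8*12 - -33*16)=624, (-33*12 - -37*12)=48, (-37*-4 - -17*12)=352; twice the area = |1694| = 1694; area = 847; boundary points = 2 + 7 + 1 + 4 + 4 = 18; strictly interior points = area - boundary/2 + 1 = 839; answer 839
Step 2: A1 = 839; c = -17; remainder = value at the root: -9*(-17)^2 - 4*(-17)^1 + 6 = (-2601) + (68) + (6) = -2527; answer -2527
Step 3: A2 = -2527; r = -9; a(3) = -2*(-11) + 3*(-27) - 2*(-9) = -41; iterating: a(3)=-41, a(4)=103, a(5)=-307, a(6)=1005, a(7)=-3137, a(8)=9903, a(9)=-31227, a(10)=98437, a(11)=-310361, a(12)=978487; answer 978487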